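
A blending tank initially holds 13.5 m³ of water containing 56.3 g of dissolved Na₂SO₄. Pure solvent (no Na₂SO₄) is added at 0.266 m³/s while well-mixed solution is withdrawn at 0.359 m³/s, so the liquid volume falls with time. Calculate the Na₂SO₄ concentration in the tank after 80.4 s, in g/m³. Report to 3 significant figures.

0.415 g/m³

Total volume: dV/dt = Q_in − Q_out = -0.093000 m³/s, so V(t) = 13.5 − 0.093000 t and V(80.4) = 6.0228 m³.
Solute balance: dm/dt = 0 − Q_out C = −Q_out m/V(t).
dm/m = −Q_out dt/(V₀ − 0.093000 t); integrating gives ln(m/m₀) = −(Q_out/(Q_in−Q_out)) ln(V/V₀).
m = m₀ (V₀/V)^(Q_out/(Q_in−Q_out)) = 56.3 × (13.5/6.0228)^(-3.8602) = 2.4967 g.
C = m/V = 2.4967/6.0228 = 0.41454 g/m³.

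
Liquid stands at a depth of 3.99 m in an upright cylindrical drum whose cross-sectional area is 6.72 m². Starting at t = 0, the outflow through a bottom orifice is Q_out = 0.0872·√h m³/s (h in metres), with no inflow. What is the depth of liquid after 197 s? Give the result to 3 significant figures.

0.517 m

A dh/dt = −Q_out = −0.0872 √h.
This is separable: 2 d(√h)/dt = −0.0872/A, so √h = √h₀ − (0.0872/(2A)) t.
√h = √3.99 − 0.0872·197/(2·6.72) = 1.9975 − 1.2782 = 0.71934.
h = 0.71934² = 0.51746 m.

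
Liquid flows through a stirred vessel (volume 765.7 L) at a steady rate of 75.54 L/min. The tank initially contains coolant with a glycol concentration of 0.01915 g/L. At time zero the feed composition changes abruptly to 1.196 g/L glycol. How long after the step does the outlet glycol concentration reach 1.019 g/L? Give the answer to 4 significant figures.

19.20 min

Unsteady species balance (constant V, well mixed): V dC/dt = Q(C_in − C), so τ = V/Q = 10.1364 min.
C(t) = C_in + (C₀ − C_in) e^(−t/τ). Set C = 1.019 and solve for t:
e^(−t/τ) = (C − C_in)/(C₀ − C_in) = (1.019 − 1.196)/(0.01915 − 1.196) = 0.150401
t = −τ ln(…) = 10.1364 × 1.89445 = 19.2028 min.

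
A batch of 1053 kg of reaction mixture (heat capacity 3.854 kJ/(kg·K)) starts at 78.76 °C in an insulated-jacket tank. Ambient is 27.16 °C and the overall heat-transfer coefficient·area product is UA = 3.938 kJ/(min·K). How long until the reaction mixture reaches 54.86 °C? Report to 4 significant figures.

641.1 min

Lumped-capacitance energy balance: M c_p dT/dt = UA(T_amb − T).
τ = M c_p/UA = 1030.54 min; T_ss = T_amb = 27.1600 °C.
T(t) = T_ss + (T₀ − T_ss)e^(−t/τ); set T = 54.86:
t = −τ ln[(T − T_ss)/(T₀ − T_ss)] = −1030.54 · ln(0.536822) = 641.087 min.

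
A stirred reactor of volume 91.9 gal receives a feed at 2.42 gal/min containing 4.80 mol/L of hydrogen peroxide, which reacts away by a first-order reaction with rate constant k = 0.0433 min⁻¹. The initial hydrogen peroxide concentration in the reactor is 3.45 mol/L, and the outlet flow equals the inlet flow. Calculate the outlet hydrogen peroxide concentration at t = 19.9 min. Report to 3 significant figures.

V dC/dt = Q(C_in − C) − k V C.
dC/dt = (Q/V) C_in − (Q/V + k) C; effective rate a = Q/V + k = 0.026333 + 0.0433 = 0.069633 min⁻¹.
C_ss = Q C_in/(Q + kV) = 1.8152 mol/L; C(t) = C_ss + (C₀ − C_ss) e^(−a t).
C(19.9) = 1.8152 + (1.6348)·e^(−0.069633·19.9) = 1.8152 + (1.6348)·0.25015 = 2.2241 mol/L.

2.22 mol/L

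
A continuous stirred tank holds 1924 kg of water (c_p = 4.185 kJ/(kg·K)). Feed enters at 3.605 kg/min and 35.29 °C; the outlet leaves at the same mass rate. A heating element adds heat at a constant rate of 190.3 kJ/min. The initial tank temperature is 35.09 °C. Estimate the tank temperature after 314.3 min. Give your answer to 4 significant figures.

40.79 °C

Heat balance on the well-mixed liquid: M c_p dT/dt = ṁ c_p (T_in − T) + 190.3.
Rearrange: dT/dt = (T_ss − T)/τ with τ = M/ṁ = 533.703 min and T_ss = T_in + Q̇/(ṁ c_p) = 47.9036 °C.
Integrating: T(t) = T_ss + (T₀ − T_ss) e^(−t/τ).
T(314.3) = 47.9036 + (-12.8136)·e^(−314.3/533.703) = 47.9036 + (-12.8136)·0.554935 = 40.7929 °C.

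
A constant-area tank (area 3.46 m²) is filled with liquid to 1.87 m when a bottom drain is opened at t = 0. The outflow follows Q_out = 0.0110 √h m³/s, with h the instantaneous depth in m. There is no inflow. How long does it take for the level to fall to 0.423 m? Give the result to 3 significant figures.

451 s

A dh/dt = −Q_out = −0.0110 √h.
∫ h^(−1/2) dh = −(0.0110/A) ∫ dt, giving 2√h = 2√h₀ − (0.0110/A) t.
t = 2A(√h₀ − √h)/0.0110 = 2·3.46·(√1.87 − √0.423)/0.0110
  = 6.9200 × (1.3675 − 0.65038) / 0.0110 = 451.12 s.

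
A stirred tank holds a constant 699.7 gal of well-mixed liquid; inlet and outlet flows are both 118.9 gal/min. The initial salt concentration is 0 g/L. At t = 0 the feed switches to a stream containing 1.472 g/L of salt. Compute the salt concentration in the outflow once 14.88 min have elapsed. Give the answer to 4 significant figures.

Accumulation = in − out for the solute gives V dC/dt = Q(C_in − C).
Rewrite as dC/dt + C/τ = C_in/τ, τ = V/Q = 5.88478 min.
Solution: C(t) = C_in + (C₀ − C_in) e^(−t/τ).
C(14.88) = 1.472 + (0 − 1.472)·e^(−14.88/5.88478) = 1.472 + (-1.47200)·0.0797740 = 1.35457 g/L.

1.355 g/L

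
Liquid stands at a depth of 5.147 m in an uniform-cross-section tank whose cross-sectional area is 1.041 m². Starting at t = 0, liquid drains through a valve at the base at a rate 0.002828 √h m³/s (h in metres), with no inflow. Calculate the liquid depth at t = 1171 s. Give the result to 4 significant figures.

With no inflow, A dh/dt = −0.002828 √h.
Separate and integrate: 2(√h − √h₀) = −(0.002828/A) t.
√h = √5.147 − 0.002828·1171/(2·1.041) = 2.26870 − 1.59058 = 0.678120.
h = 0.678120² = 0.459847 m.

0.4598 m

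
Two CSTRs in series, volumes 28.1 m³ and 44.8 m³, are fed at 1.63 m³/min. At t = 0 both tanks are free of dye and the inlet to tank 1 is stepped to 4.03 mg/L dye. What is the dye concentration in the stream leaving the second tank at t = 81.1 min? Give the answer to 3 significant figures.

3.53 mg/L

Each tank obeys Vᵢ dCᵢ/dt = Q(Cᵢ₋₁ − Cᵢ), so τᵢ = Vᵢ/Q.
τ₁ = 28.1/1.63 = 17.239 min; τ₂ = 44.8/1.63 = 27.485 min.
Solving the cascade with C₁(0)=C₂(0)=0 gives C₂(t) = C_in[1 − (τ₁ e^(−t/τ₁) − τ₂ e^(−t/τ₂))/(τ₁ − τ₂)].
At t = 81.1: e^(−t/τ₁) = 0.0090556, e^(−t/τ₂) = 0.052301.
C₂ = 4.03·[1 − (17.239·0.0090556 − 27.485·0.052301)/(-10.245)] = 4.03·0.87493 = 3.5260 mg/L.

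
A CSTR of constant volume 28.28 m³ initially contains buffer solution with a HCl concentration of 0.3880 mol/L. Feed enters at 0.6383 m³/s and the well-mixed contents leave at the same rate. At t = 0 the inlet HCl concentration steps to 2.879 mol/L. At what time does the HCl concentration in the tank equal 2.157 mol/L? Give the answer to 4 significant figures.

54.87 s

Species balance: V dC/dt = Q(C_in − C) ⇒ τ = V/Q = 44.3052 s.
C(t) = C_in + (C₀ − C_in) e^(−t/τ). Set C = 2.157 and solve for t:
e^(−t/τ) = (C − C_in)/(C₀ − C_in) = (2.157 − 2.879)/(0.3880 − 2.879) = 0.289843
t = −τ ln(…) = 44.3052 × 1.23841 = 54.8682 s.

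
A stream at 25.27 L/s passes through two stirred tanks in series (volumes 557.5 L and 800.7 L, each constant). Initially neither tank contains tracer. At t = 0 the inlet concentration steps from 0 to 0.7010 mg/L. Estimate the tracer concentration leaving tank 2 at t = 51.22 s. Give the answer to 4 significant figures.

Time constants: τᵢ = Vᵢ/Q for each well-mixed tank.
τ₁ = 557.5/25.27 = 22.0617 s; τ₂ = 800.7/25.27 = 31.6858 s.
Solving the cascade with C₁(0)=C₂(0)=0 gives C₂(t) = C_in[1 − (τ₁ e^(−t/τ₁) − τ₂ e^(−t/τ₂))/(τ₁ − τ₂)].
At t = 51.22: e^(−t/τ₁) = 0.0981099, e^(−t/τ₂) = 0.198593.
C₂ = 0.7010·[1 − (22.0617·0.0981099 − 31.6858·0.198593)/(-9.62406)] = 0.7010·0.571064 = 0.400316 mg/L.

0.4003 mg/L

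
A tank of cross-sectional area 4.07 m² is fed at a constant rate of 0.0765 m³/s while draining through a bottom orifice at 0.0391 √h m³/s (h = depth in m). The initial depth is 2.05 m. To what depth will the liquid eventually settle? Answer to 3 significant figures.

3.83 m

Level balance: A dh/dt = 0.0765 − 0.0391 √h. Setting dh/dt = 0:
Q_in = 0.0391 √h_ss ⇒ √h_ss = 0.0765/0.0391 = 1.9565.
h_ss = 1.9565² = 3.8280 m. (Since h₀ = 2.05 m < h_ss, the level will rise toward this value.)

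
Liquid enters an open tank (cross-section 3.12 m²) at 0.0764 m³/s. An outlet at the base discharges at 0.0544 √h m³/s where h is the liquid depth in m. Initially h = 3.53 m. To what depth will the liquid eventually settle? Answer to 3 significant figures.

Level balance: A dh/dt = 0.0764 − 0.0544 √h. Setting dh/dt = 0:
Q_in = 0.0544 √h_ss ⇒ √h_ss = 0.0764/0.0544 = 1.4044.
h_ss = 1.4044² = 1.9724 m. (Since h₀ = 3.53 m > h_ss, the level will fall toward this value.)

1.97 m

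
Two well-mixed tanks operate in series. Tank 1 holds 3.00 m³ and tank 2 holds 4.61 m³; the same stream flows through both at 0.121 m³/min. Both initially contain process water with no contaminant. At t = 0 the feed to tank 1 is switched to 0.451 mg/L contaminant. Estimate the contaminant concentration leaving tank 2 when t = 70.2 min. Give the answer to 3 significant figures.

Each tank obeys Vᵢ dCᵢ/dt = Q(Cᵢ₋₁ − Cᵢ), so τᵢ = Vᵢ/Q.
τ₁ = 3.00/0.121 = 24.793 min; τ₂ = 4.61/0.121 = 38.099 min.
Solving the cascade with C₁(0)=C₂(0)=0 gives C₂(t) = C_in[1 − (τ₁ e^(−t/τ₁) − τ₂ e^(−t/τ₂))/(τ₁ − τ₂)].
At t = 70.2: e^(−t/τ₁) = 0.058930, e^(−t/τ₂) = 0.15841.
C₂ = 0.451·[1 − (24.793·0.058930 − 38.099·0.15841)/(-13.306)] = 0.451·0.65622 = 0.29596 mg/L.

0.296 mg/L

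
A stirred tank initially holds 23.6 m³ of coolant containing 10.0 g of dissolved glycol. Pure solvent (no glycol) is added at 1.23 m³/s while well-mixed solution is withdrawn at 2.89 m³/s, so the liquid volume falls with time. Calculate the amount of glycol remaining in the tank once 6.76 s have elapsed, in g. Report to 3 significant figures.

3.25 g

Let m(t) be the amount of glycol. Volume: V(t) = V₀ + (Q_in − Q_out) t = 23.6 − 1.6600 t; V(6.76) = 12.378 m³.
Solute balance: dm/dt = 0 − Q_out C = −Q_out m/V(t).
dm/m = −Q_out dt/(V₀ − 1.6600 t); integrating gives ln(m/m₀) = −(Q_out/(Q_in−Q_out)) ln(V/V₀).
m = m₀ (V₀/V)^(Q_out/(Q_in−Q_out)) = 10.0 × (23.6/12.378)^(-1.7410) = 3.2516 g.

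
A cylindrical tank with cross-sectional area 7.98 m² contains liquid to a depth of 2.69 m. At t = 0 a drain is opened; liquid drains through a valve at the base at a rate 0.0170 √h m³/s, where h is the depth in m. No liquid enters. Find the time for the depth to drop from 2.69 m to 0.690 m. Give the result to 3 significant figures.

760 s

Mass balance (ρ constant): A dh/dt = −0.0170 √h.
Separate and integrate: 2(√h − √h₀) = −(0.0170/A) t.
t = 2A(√h₀ − √h)/0.0170 = 2·7.98·(√2.69 − √0.690)/0.0170
  = 15.960 × (1.6401 − 0.83066) / 0.0170 = 759.94 s.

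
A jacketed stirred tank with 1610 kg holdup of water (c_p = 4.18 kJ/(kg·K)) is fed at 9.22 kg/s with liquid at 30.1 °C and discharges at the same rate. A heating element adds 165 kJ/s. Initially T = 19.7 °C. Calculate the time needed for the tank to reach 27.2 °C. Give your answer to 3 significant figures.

125 s

Unsteady energy balance on the tank contents: M c_p dT/dt = ṁ c_p (T_in − T) + 165.
τ = M/ṁ = 174.62 s; T_ss = T_in + Q̇/(ṁ c_p) = 34.381 °C.
T(t) = T_ss + (T₀ − T_ss) e^(−t/τ). Set T = 27.2:
e^(−t/τ) = (27.2 − 34.381)/(19.7 − 34.381) = 0.48915
t = −174.62 · ln(0.48915) = 124.87 s.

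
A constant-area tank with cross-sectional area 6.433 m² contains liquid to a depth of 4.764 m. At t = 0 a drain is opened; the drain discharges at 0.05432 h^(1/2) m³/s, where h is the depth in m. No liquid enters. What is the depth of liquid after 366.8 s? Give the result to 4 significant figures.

A dh/dt = −Q_out = −0.05432 √h.
Separate and integrate: 2(√h − √h₀) = −(0.05432/A) t.
√h = √4.764 − 0.05432·366.8/(2·6.433) = 2.18266 − 1.54862 = 0.634037.
h = 0.634037² = 0.402002 m.

0.4020 m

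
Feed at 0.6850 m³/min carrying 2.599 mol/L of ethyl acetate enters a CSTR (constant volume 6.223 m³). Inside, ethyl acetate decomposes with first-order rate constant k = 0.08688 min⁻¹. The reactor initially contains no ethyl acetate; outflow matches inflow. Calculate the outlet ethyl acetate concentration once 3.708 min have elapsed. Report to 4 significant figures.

Accumulation = in − out − consumed: V dC/dt = Q C_in − Q C − k V C.
dC/dt = (Q/V) C_in − (Q/V + k) C; effective rate a = Q/V + k = 0.110076 + 0.08688 = 0.196956 min⁻¹.
C_ss = Q C_in/(Q + kV) = 1.45254 mol/L; C(t) = C_ss + (C₀ − C_ss) e^(−a t).
C(3.708) = 1.45254 + (-1.45254)·e^(−0.196956·3.708) = 1.45254 + (-1.45254)·0.481759 = 0.752767 mol/L.

0.7528 mol/L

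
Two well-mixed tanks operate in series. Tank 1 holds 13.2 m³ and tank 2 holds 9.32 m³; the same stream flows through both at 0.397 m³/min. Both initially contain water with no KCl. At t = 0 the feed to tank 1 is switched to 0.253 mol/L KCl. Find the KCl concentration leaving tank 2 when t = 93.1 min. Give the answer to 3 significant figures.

Species balance on tank i: dCᵢ/dt = (Cᵢ₋₁ − Cᵢ)/τᵢ with τᵢ = Vᵢ/Q.
τ₁ = 13.2/0.397 = 33.249 min; τ₂ = 9.32/0.397 = 23.476 min.
Solving the cascade with C₁(0)=C₂(0)=0 gives C₂(t) = C_in[1 − (τ₁ e^(−t/τ₁) − τ₂ e^(−t/τ₂))/(τ₁ − τ₂)].
At t = 93.1: e^(−t/τ₁) = 0.060807, e^(−t/τ₂) = 0.018954.
C₂ = 0.253·[1 − (33.249·0.060807 − 23.476·0.018954)/(9.7733)] = 0.253·0.83866 = 0.21218 mol/L.

0.212 mol/L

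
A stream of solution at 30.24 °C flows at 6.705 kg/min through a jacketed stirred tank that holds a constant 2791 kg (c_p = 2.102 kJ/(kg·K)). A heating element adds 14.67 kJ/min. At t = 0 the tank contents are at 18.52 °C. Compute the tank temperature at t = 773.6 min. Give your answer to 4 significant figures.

29.29 °C

M c_p dT/dt = ṁ c_p (T_in − T) + Q̇.
Rearrange: dT/dt = (T_ss − T)/τ with τ = M/ṁ = 416.257 min and T_ss = T_in + Q̇/(ṁ c_p) = 31.2809 °C.
This is linear first-order; T(t) = T_ss + (T₀ − T_ss) e^(−t/τ).
T(773.6) = 31.2809 + (-12.7609)·e^(−773.6/416.257) = 31.2809 + (-12.7609)·0.155911 = 29.2913 °C.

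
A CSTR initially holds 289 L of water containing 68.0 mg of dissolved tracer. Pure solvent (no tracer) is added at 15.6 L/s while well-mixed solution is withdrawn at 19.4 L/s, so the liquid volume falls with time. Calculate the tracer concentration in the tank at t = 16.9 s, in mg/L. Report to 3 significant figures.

0.0839 mg/L

Total volume: dV/dt = Q_in − Q_out = -3.8000 L/s, so V(t) = 289 − 3.8000 t and V(16.9) = 224.78 L.
No tracer enters, so dm/dt = −Q_out · (m/V).
dm/m = −Q_out dt/(V₀ − 3.8000 t); integrating gives ln(m/m₀) = −(Q_out/(Q_in−Q_out)) ln(V/V₀).
m = m₀ (V₀/V)^(Q_out/(Q_in−Q_out)) = 68.0 × (289/224.78)^(-5.1053) = 18.850 mg.
C = m/V = 18.850/224.78 = 0.083861 mg/L.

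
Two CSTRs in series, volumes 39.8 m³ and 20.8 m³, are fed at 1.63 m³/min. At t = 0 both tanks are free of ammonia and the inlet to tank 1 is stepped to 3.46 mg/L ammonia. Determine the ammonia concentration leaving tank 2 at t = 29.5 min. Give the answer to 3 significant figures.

Species balance on tank i: dCᵢ/dt = (Cᵢ₋₁ − Cᵢ)/τᵢ with τᵢ = Vᵢ/Q.
τ₁ = 39.8/1.63 = 24.417 min; τ₂ = 20.8/1.63 = 12.761 min.
Solving the cascade with C₁(0)=C₂(0)=0 gives C₂(t) = C_in[1 − (τ₁ e^(−t/τ₁) − τ₂ e^(−t/τ₂))/(τ₁ − τ₂)].
At t = 29.5: e^(−t/τ₁) = 0.29874, e^(−t/τ₂) = 0.099085.
C₂ = 3.46·[1 − (24.417·0.29874 − 12.761·0.099085)/(11.656)] = 3.46·0.48268 = 1.6701 mg/L.

1.67 mg/L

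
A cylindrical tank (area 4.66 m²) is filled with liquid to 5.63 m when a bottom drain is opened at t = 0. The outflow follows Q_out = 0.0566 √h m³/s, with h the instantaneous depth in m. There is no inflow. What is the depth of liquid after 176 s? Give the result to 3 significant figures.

Volume balance on the tank: A dh/dt = −0.0566 √h.
Separate and integrate: 2(√h − √h₀) = −(0.0566/A) t.
√h = √5.63 − 0.0566·176/(2·4.66) = 2.3728 − 1.0688 = 1.3039.
h = 1.3039² = 1.7002 m.

1.70 m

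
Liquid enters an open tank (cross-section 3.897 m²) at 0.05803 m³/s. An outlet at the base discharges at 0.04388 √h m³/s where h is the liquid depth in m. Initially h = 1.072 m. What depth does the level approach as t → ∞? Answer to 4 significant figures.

Level balance: A dh/dt = 0.05803 − 0.04388 √h. Setting dh/dt = 0:
Q_in = 0.04388 √h_ss ⇒ √h_ss = 0.05803/0.04388 = 1.32247.
h_ss = 1.32247² = 1.74893 m. (Since h₀ = 1.072 m < h_ss, the level will rise toward this value.)

1.749 m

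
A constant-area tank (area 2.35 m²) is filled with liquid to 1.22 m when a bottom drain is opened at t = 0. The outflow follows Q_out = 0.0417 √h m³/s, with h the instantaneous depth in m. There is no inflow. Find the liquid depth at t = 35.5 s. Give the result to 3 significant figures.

0.623 m

A dh/dt = −Q_out = −0.0417 √h.
Separate and integrate: 2(√h − √h₀) = −(0.0417/A) t.
√h = √1.22 − 0.0417·35.5/(2·2.35) = 1.1045 − 0.31497 = 0.78957.
h = 0.78957² = 0.62342 m.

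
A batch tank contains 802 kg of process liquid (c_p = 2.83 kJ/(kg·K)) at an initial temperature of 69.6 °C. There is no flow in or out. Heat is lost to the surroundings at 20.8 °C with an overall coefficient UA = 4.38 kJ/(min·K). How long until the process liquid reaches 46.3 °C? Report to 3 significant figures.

336 min

M c_p dT/dt = −UA(T − T_amb).
τ = M c_p/UA = 518.19 min; T_ss = T_amb = 20.800 °C.
T(t) = T_ss + (T₀ − T_ss)e^(−t/τ); set T = 46.3:
t = −τ ln[(T − T_ss)/(T₀ − T_ss)] = −518.19 · ln(0.52254) = 336.33 min.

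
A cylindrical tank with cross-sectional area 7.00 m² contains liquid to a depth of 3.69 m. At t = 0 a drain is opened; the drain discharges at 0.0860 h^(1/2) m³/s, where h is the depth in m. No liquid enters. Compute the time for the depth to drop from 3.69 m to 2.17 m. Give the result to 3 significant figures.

A dh/dt = −Q_out = −0.0860 √h.
Separate and integrate: 2(√h − √h₀) = −(0.0860/A) t.
t = 2A(√h₀ − √h)/0.0860 = 2·7.00·(√3.69 − √2.17)/0.0860
  = 14.000 × (1.9209 − 1.4731) / 0.0860 = 72.905 s.

72.9 s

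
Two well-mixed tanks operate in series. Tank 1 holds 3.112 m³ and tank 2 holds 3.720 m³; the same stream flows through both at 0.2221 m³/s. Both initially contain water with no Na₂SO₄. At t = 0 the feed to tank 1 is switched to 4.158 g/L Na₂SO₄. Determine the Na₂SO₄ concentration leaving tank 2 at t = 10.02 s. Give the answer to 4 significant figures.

Each tank obeys Vᵢ dCᵢ/dt = Q(Cᵢ₋₁ − Cᵢ), so τᵢ = Vᵢ/Q.
τ₁ = 3.112/0.2221 = 14.0117 s; τ₂ = 3.720/0.2221 = 16.7492 s.
Solving the cascade with C₁(0)=C₂(0)=0 gives C₂(t) = C_in[1 − (τ₁ e^(−t/τ₁) − τ₂ e^(−t/τ₂))/(τ₁ − τ₂)].
At t = 10.02: e^(−t/τ₁) = 0.489135, e^(−t/τ₂) = 0.549780.
C₂ = 4.158·[1 − (14.0117·0.489135 − 16.7492·0.549780)/(-2.73751)] = 4.158·0.139814 = 0.581349 g/L.

0.5813 g/L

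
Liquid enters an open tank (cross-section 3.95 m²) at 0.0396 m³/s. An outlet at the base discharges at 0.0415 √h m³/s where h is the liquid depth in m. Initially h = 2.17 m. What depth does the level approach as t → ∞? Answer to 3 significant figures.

0.911 m

Level balance: A dh/dt = 0.0396 − 0.0415 √h. Setting dh/dt = 0:
Q_in = 0.0415 √h_ss ⇒ √h_ss = 0.0396/0.0415 = 0.95422.
h_ss = 0.95422² = 0.91053 m. (Since h₀ = 2.17 m > h_ss, the level will fall toward this value.)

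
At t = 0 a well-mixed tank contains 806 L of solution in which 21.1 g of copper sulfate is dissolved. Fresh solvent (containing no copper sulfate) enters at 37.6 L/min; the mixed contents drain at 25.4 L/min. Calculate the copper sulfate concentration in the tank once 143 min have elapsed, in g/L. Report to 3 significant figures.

Total volume: dV/dt = Q_in − Q_out = 12.200 L/min, so V(t) = 806 + 12.200 t and V(143) = 2550.6 L.
Species balance (pure solvent in): dm/dt = −Q_out · m/V(t).
Separate: dm/m = −Q_out dt/V(t) ⇒ ln(m/m₀) = −(Q_out/(Q_in−Q_out)) ln(V/V₀).
m = m₀ (V₀/V)^(Q_out/(Q_in−Q_out)) = 21.1 × (806/2550.6)^(2.0820) = 1.9172 g.
C = m/V = 1.9172/2550.6 = 0.00075165 g/L.

0.000752 g/L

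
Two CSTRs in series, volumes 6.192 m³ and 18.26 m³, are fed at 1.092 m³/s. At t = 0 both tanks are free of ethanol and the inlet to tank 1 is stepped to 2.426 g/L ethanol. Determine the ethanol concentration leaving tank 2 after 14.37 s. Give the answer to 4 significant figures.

0.9704 g/L

Time constants: τᵢ = Vᵢ/Q for each well-mixed tank.
τ₁ = 6.192/1.092 = 5.67033 s; τ₂ = 18.26/1.092 = 16.7216 s.
Solving the cascade with C₁(0)=C₂(0)=0 gives C₂(t) = C_in[1 − (τ₁ e^(−t/τ₁) − τ₂ e^(−t/τ₂))/(τ₁ − τ₂)].
At t = 14.37: e^(−t/τ₁) = 0.0793216, e^(−t/τ₂) = 0.423430.
C₂ = 2.426·[1 − (5.67033·0.0793216 − 16.7216·0.423430)/(-11.0513)] = 2.426·0.400011 = 0.970425 g/L.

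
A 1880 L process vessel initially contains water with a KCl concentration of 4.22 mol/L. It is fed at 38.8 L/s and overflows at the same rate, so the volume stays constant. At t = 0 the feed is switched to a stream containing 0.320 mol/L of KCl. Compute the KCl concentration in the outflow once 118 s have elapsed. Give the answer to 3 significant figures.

0.662 mol/L

Species balance on the tank: V dC/dt = Q(C_in − C).
Rewrite as dC/dt + C/τ = C_in/τ, τ = V/Q = 48.454 s.
Solution: C(t) = C_in + (C₀ − C_in) e^(−t/τ).
C(118) = 0.320 + (4.22 − 0.320)·e^(−118/48.454) = 0.320 + (3.9000)·0.087570 = 0.66152 mol/L.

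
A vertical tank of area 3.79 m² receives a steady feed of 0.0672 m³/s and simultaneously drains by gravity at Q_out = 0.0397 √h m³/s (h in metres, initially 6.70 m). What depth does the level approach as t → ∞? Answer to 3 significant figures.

A dh/dt = Q_in − 0.0397 √h. Steady state requires inflow = outflow:
Q_in = 0.0397 √h_ss ⇒ √h_ss = 0.0672/0.0397 = 1.6927.
h_ss = 1.6927² = 2.8652 m. (Since h₀ = 6.70 m > h_ss, the level will fall toward this value.)

2.87 m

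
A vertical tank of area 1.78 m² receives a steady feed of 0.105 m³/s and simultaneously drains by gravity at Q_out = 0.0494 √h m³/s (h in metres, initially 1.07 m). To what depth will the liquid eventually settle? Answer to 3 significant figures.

Accumulation of liquid (constant cross-section A): A dh/dt = Q_in − 0.0494 √h. At steady state dh/dt = 0:
Q_in = 0.0494 √h_ss ⇒ √h_ss = 0.105/0.0494 = 2.1255.
h_ss = 2.1255² = 4.5178 m. (Since h₀ = 1.07 m < h_ss, the level will rise toward this value.)

4.52 m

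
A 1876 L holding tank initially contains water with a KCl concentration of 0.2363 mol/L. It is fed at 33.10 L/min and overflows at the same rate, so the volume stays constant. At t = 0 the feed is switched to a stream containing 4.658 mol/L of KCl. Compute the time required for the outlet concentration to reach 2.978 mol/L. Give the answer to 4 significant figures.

54.85 min

Species balance: V dC/dt = Q(C_in − C) ⇒ τ = V/Q = 56.6767 min.
C(t) = C_in + (C₀ − C_in) e^(−t/τ). Set C = 2.978 and solve for t:
e^(−t/τ) = (C − C_in)/(C₀ − C_in) = (2.978 − 4.658)/(0.2363 − 4.658) = 0.379944
t = −τ ln(…) = 56.6767 × 0.967730 = 54.8478 min.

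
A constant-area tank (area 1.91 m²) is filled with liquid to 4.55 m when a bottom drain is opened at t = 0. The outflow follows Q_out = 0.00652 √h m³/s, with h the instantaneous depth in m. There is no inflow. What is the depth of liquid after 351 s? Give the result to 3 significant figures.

A dh/dt = −Q_out = −0.00652 √h.
This is separable: 2 d(√h)/dt = −0.00652/A, so √h = √h₀ − (0.00652/(2A)) t.
√h = √4.55 − 0.00652·351/(2·1.91) = 2.1331 − 0.59909 = 1.5340.
h = 1.5340² = 2.3531 m.

2.35 m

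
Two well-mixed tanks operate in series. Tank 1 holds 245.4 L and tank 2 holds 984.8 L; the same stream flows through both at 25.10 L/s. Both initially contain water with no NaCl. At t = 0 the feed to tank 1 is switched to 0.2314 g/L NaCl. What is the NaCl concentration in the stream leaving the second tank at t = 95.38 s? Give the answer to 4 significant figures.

Each tank obeys Vᵢ dCᵢ/dt = Q(Cᵢ₋₁ − Cᵢ), so τᵢ = Vᵢ/Q.
τ₁ = 245.4/25.10 = 9.77689 s; τ₂ = 984.8/25.10 = 39.2351 s.
Solving the cascade with C₁(0)=C₂(0)=0 gives C₂(t) = C_in[1 − (τ₁ e^(−t/τ₁) − τ₂ e^(−t/τ₂))/(τ₁ − τ₂)].
At t = 95.38: e^(−t/τ₁) = 5.79659e-05, e^(−t/τ₂) = 0.0879498.
C₂ = 0.2314·[1 − (9.77689·5.79659e-05 − 39.2351·0.0879498)/(-29.4582)] = 0.2314·0.882880 = 0.204298 g/L.

0.2043 g/L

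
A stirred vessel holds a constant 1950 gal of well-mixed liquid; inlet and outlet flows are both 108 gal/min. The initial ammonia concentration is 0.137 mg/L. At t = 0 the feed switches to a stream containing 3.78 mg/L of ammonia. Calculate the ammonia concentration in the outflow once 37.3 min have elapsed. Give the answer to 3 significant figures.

Species balance on the tank: V dC/dt = Q(C_in − C).
Rewrite as dC/dt + C/τ = C_in/τ, τ = V/Q = 18.056 min.
Solution: C(t) = C_in + (C₀ − C_in) e^(−t/τ).
C(37.3) = 3.78 + (0.137 − 3.78)·e^(−37.3/18.056) = 3.78 + (-3.6430)·0.12671 = 3.3184 mg/L.

3.32 mg/L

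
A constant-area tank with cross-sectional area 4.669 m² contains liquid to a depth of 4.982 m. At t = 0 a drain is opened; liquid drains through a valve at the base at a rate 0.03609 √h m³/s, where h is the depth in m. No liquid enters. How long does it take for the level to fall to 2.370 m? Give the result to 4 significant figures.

179.2 s

A dh/dt = −Q_out = −0.03609 √h.
This is separable: 2 d(√h)/dt = −0.03609/A, so √h = √h₀ − (0.03609/(2A)) t.
t = 2A(√h₀ − √h)/0.03609 = 2·4.669·(√4.982 − √2.370)/0.03609
  = 9.33800 × (2.23204 − 1.53948) / 0.03609 = 179.194 s.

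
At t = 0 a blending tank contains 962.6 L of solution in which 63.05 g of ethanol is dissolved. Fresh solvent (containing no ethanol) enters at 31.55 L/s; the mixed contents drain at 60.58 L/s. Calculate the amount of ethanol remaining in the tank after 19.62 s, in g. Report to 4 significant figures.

Let m(t) be the amount of ethanol. Volume: V(t) = V₀ + (Q_in − Q_out) t = 962.6 − 29.0300 t; V(19.62) = 393.031 L.
Solute balance: dm/dt = 0 − Q_out C = −Q_out m/V(t).
dm/m = −Q_out dt/(V₀ − 29.0300 t); integrating gives ln(m/m₀) = −(Q_out/(Q_in−Q_out)) ln(V/V₀).
m = m₀ (V₀/V)^(Q_out/(Q_in−Q_out)) = 63.05 × (962.6/393.031)^(-2.08681) = 9.72475 g.

9.725 g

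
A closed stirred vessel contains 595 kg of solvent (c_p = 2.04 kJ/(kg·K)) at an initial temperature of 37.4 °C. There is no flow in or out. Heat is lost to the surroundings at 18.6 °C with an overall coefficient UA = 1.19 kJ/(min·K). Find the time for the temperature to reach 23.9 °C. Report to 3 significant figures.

Lumped-capacitance energy balance: M c_p dT/dt = UA(T_amb − T).
τ = M c_p/UA = 1020.0 min; T_ss = T_amb = 18.600 °C.
T(t) = T_ss + (T₀ − T_ss)e^(−t/τ); set T = 23.9:
t = −τ ln[(T − T_ss)/(T₀ − T_ss)] = −1020.0 · ln(0.28191) = 1291.5 min.

1290 min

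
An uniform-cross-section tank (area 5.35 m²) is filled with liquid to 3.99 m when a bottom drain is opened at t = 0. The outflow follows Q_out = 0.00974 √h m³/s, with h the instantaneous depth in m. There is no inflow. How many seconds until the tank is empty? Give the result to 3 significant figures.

With no inflow, A dh/dt = −0.00974 √h.
This is separable: 2 d(√h)/dt = −0.00974/A, so √h = √h₀ − (0.00974/(2A)) t.
Tank is empty when √h = 0: t_empty = 2A√h₀/0.00974.
t_empty = 2·5.35·√3.99/0.00974 = 10.700·1.9975/0.00974 = 2194.4 s.

2190 s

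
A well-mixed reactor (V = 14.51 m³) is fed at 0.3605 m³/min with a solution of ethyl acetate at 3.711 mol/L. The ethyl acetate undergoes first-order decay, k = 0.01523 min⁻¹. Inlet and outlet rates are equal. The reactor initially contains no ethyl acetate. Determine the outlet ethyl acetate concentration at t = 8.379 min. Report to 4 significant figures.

0.6562 mol/L

V dC/dt = Q(C_in − C) − k V C.
dC/dt = (Q/V) C_in − (Q/V + k) C; effective rate a = Q/V + k = 0.0248449 + 0.01523 = 0.0400749 min⁻¹.
C_ss = Q C_in/(Q + kV) = 2.30068 mol/L; C(t) = C_ss + (C₀ − C_ss) e^(−a t).
C(8.379) = 2.30068 + (-2.30068)·e^(−0.0400749·8.379) = 2.30068 + (-2.30068)·0.714775 = 0.656212 mol/L.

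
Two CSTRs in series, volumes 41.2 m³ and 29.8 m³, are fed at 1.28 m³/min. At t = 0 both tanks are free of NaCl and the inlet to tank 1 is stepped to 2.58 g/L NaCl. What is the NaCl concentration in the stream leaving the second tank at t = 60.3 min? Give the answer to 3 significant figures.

Species balance on tank i: dCᵢ/dt = (Cᵢ₋₁ − Cᵢ)/τᵢ with τᵢ = Vᵢ/Q.
τ₁ = 41.2/1.28 = 32.188 min; τ₂ = 29.8/1.28 = 23.281 min.
Solving the cascade with C₁(0)=C₂(0)=0 gives C₂(t) = C_in[1 − (τ₁ e^(−t/τ₁) − τ₂ e^(−t/τ₂))/(τ₁ − τ₂)].
At t = 60.3: e^(−t/τ₁) = 0.15360, e^(−t/τ₂) = 0.075015.
C₂ = 2.58·[1 − (32.188·0.15360 − 23.281·0.075015)/(8.9062)] = 2.58·0.64097 = 1.6537 g/L.

1.65 g/L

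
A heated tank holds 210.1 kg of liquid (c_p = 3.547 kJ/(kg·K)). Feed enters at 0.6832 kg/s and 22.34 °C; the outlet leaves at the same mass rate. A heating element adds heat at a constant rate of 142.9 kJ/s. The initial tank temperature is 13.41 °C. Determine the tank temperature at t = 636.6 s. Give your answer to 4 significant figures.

M c_p dT/dt = ṁ c_p (T_in − T) + Q̇.
τ = M/ṁ = 307.523 s; T_ss = T_in + Q̇/(ṁ c_p) = 22.34 + 142.9/(0.6832·3.547) = 81.3089 °C.
Solution: T(t) = T_ss + (T₀ − T_ss) e^(−t/τ).
T(636.6) = 81.3089 + (-67.8989)·e^(−636.6/307.523) = 81.3089 + (-67.8989)·0.126175 = 72.7418 °C.

72.74 °C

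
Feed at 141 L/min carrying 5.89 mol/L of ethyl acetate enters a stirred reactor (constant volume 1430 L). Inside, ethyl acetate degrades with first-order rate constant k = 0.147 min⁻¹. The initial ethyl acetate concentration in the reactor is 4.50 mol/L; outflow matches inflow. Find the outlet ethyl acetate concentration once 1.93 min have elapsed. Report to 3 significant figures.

3.69 mol/L

V dC/dt = Q(C_in − C) − k V C.
dC/dt = (Q/V) C_in − (Q/V + k) C; effective rate a = Q/V + k = 0.098601 + 0.147 = 0.24560 min⁻¹.
C_ss = Q C_in/(Q + kV) = 2.3647 mol/L; C(t) = C_ss + (C₀ − C_ss) e^(−a t).
C(1.93) = 2.3647 + (2.1353)·e^(−0.24560·1.93) = 2.3647 + (2.1353)·0.62250 = 3.6939 mol/L.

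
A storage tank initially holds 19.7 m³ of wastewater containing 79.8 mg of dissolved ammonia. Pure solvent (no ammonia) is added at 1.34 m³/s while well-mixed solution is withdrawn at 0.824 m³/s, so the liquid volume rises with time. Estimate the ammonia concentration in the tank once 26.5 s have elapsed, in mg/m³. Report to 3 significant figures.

1.03 mg/m³

Let m(t) be the amount of ammonia. Volume: V(t) = V₀ + (Q_in − Q_out) t = 19.7 + 0.51600 t; V(26.5) = 33.374 m³.
Species balance (pure solvent in): dm/dt = −Q_out · m/V(t).
Separate: dm/m = −Q_out dt/V(t) ⇒ ln(m/m₀) = −(Q_out/(Q_in−Q_out)) ln(V/V₀).
m = m₀ (V₀/V)^(Q_out/(Q_in−Q_out)) = 79.8 × (19.7/33.374)^(1.5969) = 34.388 mg.
C = m/V = 34.388/33.374 = 1.0304 mg/m³.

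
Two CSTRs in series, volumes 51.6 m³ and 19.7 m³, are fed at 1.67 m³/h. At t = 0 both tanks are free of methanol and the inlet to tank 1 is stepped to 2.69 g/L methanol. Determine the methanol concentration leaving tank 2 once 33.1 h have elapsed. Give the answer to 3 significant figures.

1.30 g/L

Each tank obeys Vᵢ dCᵢ/dt = Q(Cᵢ₋₁ − Cᵢ), so τᵢ = Vᵢ/Q.
τ₁ = 51.6/1.67 = 30.898 h; τ₂ = 19.7/1.67 = 11.796 h.
Tank 1: C₁ = C_in(1 − e^(−t/τ₁)). Tank 2 (τ₁ ≠ τ₂): C₂ = C_in[1 − (τ₁ e^(−t/τ₁) − τ₂ e^(−t/τ₂))/(τ₁ − τ₂)].
At t = 33.1: e^(−t/τ₁) = 0.34258, e^(−t/τ₂) = 0.060450.
C₂ = 2.69·[1 − (30.898·0.34258 − 11.796·0.060450)/(19.102)] = 2.69·0.48319 = 1.2998 g/L.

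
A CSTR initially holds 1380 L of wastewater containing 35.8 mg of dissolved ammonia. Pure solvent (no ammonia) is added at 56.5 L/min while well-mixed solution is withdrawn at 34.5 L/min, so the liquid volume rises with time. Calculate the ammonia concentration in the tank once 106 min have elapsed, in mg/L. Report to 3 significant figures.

Let m(t) be the amount of ammonia. Volume: V(t) = V₀ + (Q_in − Q_out) t = 1380 + 22.000 t; V(106) = 3712.0 L.
Species balance (pure solvent in): dm/dt = −Q_out · m/V(t).
Separate: dm/m = −Q_out dt/V(t) ⇒ ln(m/m₀) = −(Q_out/(Q_in−Q_out)) ln(V/V₀).
m = m₀ (V₀/V)^(Q_out/(Q_in−Q_out)) = 35.8 × (1380/3712.0)^(1.5682) = 7.5856 mg.
C = m/V = 7.5856/3712.0 = 0.0020435 mg/L.

0.00204 mg/L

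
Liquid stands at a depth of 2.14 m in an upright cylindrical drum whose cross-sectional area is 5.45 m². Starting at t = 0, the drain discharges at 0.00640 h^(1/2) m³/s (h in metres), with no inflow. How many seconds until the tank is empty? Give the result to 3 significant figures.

2490 s

Accumulation of liquid (constant cross-section A): A dh/dt = −0.00640 √h.
This is separable: 2 d(√h)/dt = −0.00640/A, so √h = √h₀ − (0.00640/(2A)) t.
Tank is empty when √h = 0: t_empty = 2A√h₀/0.00640.
t_empty = 2·5.45·√2.14/0.00640 = 10.900·1.4629/0.00640 = 2491.5 s.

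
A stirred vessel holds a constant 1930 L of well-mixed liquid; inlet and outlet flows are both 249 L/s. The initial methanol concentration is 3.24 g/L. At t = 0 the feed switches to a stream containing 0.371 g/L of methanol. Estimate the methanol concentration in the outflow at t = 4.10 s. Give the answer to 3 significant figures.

Species balance on the tank: V dC/dt = Q(C_in − C).
Time constant τ = V/Q = 1930/249 = 7.7510 s.
This is linear first-order; C(t) = C_in + (C₀ − C_in) e^(−t/τ).
C(4.10) = 0.371 + (3.24 − 0.371)·e^(−4.10/7.7510) = 0.371 + (2.8690)·0.58922 = 2.0615 g/L.

2.06 g/L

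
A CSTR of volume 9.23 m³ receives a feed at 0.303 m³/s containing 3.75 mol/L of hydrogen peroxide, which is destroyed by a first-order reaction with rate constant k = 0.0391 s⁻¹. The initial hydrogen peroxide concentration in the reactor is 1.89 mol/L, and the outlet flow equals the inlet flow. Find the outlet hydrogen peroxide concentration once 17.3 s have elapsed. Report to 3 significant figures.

V dC/dt = Q(C_in − C) − k V C.
dC/dt = (Q/V) C_in − (Q/V + k) C; effective rate a = Q/V + k = 0.032828 + 0.0391 = 0.071928 s⁻¹.
C_ss = Q C_in/(Q + kV) = 1.7115 mol/L; C(t) = C_ss + (C₀ − C_ss) e^(−a t).
C(17.3) = 1.7115 + (0.17850)·e^(−0.071928·17.3) = 1.7115 + (0.17850)·0.28813 = 1.7629 mol/L.

1.76 mol/L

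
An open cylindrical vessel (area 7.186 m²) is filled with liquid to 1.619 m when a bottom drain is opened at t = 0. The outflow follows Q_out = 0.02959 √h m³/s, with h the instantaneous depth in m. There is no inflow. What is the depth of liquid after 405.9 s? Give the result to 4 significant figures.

0.1907 m

With no inflow, A dh/dt = −0.02959 √h.
∫ h^(−1/2) dh = −(0.02959/A) ∫ dt, giving 2√h = 2√h₀ − (0.02959/A) t.
√h = √1.619 − 0.02959·405.9/(2·7.186) = 1.27240 − 0.835693 = 0.436706.
h = 0.436706² = 0.190712 m.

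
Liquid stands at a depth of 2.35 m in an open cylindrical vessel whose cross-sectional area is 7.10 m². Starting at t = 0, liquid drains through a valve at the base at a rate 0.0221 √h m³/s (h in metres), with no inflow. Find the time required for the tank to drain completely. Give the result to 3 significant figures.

Mass balance (ρ constant): A dh/dt = −0.0221 √h.
Separate and integrate: 2(√h − √h₀) = −(0.0221/A) t.
Tank is empty when √h = 0: t_empty = 2A√h₀/0.0221.
t_empty = 2·7.10·√2.35/0.0221 = 14.200·1.5330/0.0221 = 984.99 s.

985 s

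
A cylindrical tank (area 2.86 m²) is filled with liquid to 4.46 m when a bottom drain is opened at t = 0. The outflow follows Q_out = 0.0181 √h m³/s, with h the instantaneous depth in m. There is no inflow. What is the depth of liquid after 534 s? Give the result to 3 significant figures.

A dh/dt = −Q_out = −0.0181 √h.
This is separable: 2 d(√h)/dt = −0.0181/A, so √h = √h₀ − (0.0181/(2A)) t.
√h = √4.46 − 0.0181·534/(2·2.86) = 2.1119 − 1.6898 = 0.42212.
h = 0.42212² = 0.17818 m.

0.178 m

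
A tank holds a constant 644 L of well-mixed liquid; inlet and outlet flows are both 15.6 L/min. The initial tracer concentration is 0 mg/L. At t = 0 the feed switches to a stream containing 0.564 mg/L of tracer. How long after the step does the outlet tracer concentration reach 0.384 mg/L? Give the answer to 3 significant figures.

Species balance: V dC/dt = Q(C_in − C) ⇒ τ = V/Q = 41.282 min.
C(t) = C_in + (C₀ − C_in) e^(−t/τ). Set C = 0.384 and solve for t:
e^(−t/τ) = (C − C_in)/(C₀ − C_in) = (0.384 − 0.564)/(0 − 0.564) = 0.31915
t = −τ ln(…) = 41.282 × 1.1421 = 47.148 min.

47.1 min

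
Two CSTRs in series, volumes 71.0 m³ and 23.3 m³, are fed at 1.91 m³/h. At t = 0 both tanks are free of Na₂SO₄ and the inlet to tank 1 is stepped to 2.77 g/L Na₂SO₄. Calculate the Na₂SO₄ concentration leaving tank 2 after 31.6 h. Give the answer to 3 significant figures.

Each tank obeys Vᵢ dCᵢ/dt = Q(Cᵢ₋₁ − Cᵢ), so τᵢ = Vᵢ/Q.
τ₁ = 71.0/1.91 = 37.173 h; τ₂ = 23.3/1.91 = 12.199 h.
Solving the cascade with C₁(0)=C₂(0)=0 gives C₂(t) = C_in[1 − (τ₁ e^(−t/τ₁) − τ₂ e^(−t/τ₂))/(τ₁ − τ₂)].
At t = 31.6: e^(−t/τ₁) = 0.42738, e^(−t/τ₂) = 0.074991.
C₂ = 2.77·[1 − (37.173·0.42738 − 12.199·0.074991)/(24.974)] = 2.77·0.40049 = 1.1094 g/L.

1.11 g/L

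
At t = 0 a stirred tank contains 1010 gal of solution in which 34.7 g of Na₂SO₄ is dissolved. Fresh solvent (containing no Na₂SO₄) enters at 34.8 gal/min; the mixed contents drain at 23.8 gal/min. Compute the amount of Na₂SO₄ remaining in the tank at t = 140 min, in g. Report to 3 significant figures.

Let m(t) be the amount of Na₂SO₄. Volume: V(t) = V₀ + (Q_in − Q_out) t = 1010 + 11.000 t; V(140) = 2550.0 gal.
No Na₂SO₄ enters, so dm/dt = −Q_out · (m/V).
dm/m = −Q_out dt/(V₀ + 11.000 t); integrating gives ln(m/m₀) = −(Q_out/(Q_in−Q_out)) ln(V/V₀).
m = m₀ (V₀/V)^(Q_out/(Q_in−Q_out)) = 34.7 × (1010/2550.0)^(2.1636) = 4.6782 g.

4.68 g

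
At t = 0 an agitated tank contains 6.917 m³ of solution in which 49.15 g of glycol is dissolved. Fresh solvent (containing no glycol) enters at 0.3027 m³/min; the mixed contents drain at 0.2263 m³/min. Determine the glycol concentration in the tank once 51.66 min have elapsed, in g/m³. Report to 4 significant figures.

1.188 g/m³

Total volume: dV/dt = Q_in − Q_out = 0.0764000 m³/min, so V(t) = 6.917 + 0.0764000 t and V(51.66) = 10.8638 m³.
Species balance (pure solvent in): dm/dt = −Q_out · m/V(t).
dm/m = −Q_out dt/(V₀ + 0.0764000 t); integrating gives ln(m/m₀) = −(Q_out/(Q_in−Q_out)) ln(V/V₀).
m = m₀ (V₀/V)^(Q_out/(Q_in−Q_out)) = 49.15 × (6.917/10.8638)^(2.96204) = 12.9054 g.
C = m/V = 12.9054/10.8638 = 1.18792 g/m³.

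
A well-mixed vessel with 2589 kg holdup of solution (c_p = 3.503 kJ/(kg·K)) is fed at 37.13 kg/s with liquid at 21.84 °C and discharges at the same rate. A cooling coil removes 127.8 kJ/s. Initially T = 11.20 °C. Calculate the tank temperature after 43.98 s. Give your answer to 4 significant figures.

15.72 °C

Energy balance: M c_p dT/dt = ṁ c_p (T_in − T) − 127.8.
Rearrange: dT/dt = (T_ss − T)/τ with τ = M/ṁ = 69.7280 s and T_ss = T_in − Q̇/(ṁ c_p) = 20.8574 °C.
This is linear first-order; T(t) = T_ss + (T₀ − T_ss) e^(−t/τ).
T(43.98) = 20.8574 + (-9.65742)·e^(−43.98/69.7280) = 20.8574 + (-9.65742)·0.532200 = 15.7177 °C.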